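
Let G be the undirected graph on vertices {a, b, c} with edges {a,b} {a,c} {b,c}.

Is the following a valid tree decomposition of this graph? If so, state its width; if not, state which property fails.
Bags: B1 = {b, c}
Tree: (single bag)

A tree decomposition must satisfy three properties: every vertex lies in some bag; for every edge, both endpoints lie together in some bag; and for every vertex, the bags containing it form a connected subtree. Here vertex a appears in no bag, so the decomposition is invalid.

No — vertex a appears in no bag.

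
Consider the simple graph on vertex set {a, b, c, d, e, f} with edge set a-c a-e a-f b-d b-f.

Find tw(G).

A width-1 tree decomposition is:
Bags: B1 = {a, f}  B2 = {a, c}  B3 = {b, f}  B4 = {a, e}  B5 = {b, d}
Tree: B1–B2, B1–B3, B2–B4, B3–B5
Every bag has size at most 2, so the width is 2 − 1 = 1 and tw(G) ≤ 1. G has an edge, so its treewidth is at least 1. Hence tw(G) = 1 exactly.

1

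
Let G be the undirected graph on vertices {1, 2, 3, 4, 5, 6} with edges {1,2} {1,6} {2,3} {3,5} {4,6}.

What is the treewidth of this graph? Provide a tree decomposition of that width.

Every bag has size at most 2, so the width is 2 − 1 = 1 and tw(G) ≤ 1. G has an edge, so its treewidth is at least 1. Therefore the treewidth is 1.

Treewidth 1.
One optimal decomposition is:
Bags: B1 = {4, 6}  B2 = {1, 6}  B3 = {1, 2}  B4 = {2, 3}  B5 = {3, 5}
Tree: B1–B2, B2–B3, B3–B4, B4–B5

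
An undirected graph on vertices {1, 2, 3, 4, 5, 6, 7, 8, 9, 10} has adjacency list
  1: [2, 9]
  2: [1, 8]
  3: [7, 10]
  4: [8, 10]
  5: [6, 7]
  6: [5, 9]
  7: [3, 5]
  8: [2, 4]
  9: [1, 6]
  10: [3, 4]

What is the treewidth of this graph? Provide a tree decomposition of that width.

Treewidth 2.
Bags: B1 = {5, 6, 7}  B2 = {3, 6, 7}  B3 = {3, 6, 10}  B4 = {4, 6, 10}  B5 = {4, 6, 8}  B6 = {2, 6, 8}  B7 = {1, 2, 6}  B8 = {1, 6, 9}
Tree: B1–B2, B2–B3, B3–B4, B4–B5, B5–B6, B6–B7, B7–B8

The largest bag has 3 vertices, giving width 2; this decomposition certifies tw(G) ≤ 2. For the lower bound, G contains the cycle 6–5–7–3–10–4–8–2–1–9–6, so G is not a forest; only forests have treewidth ≤ 1, hence tw(G) ≥ 2. Combining the bounds, tw(G) = 2.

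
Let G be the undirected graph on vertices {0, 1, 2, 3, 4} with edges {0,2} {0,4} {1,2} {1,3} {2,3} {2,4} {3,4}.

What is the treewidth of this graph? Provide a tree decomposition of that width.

Treewidth 2.
One such decomposition:
Bags: B1 = {0, 2, 4}  B2 = {2, 3, 4}  B3 = {1, 2, 3}
Tree: B1–B2, B2–B3

Each bag holds 3 vertices, so the decomposition has width 2, which upper-bounds the treewidth. On the other hand G contains the 3-clique {0, 2, 4}. A clique must lie in a single bag of any decomposition, so no decomposition can have width below 2. Hence tw(G) = 2 exactly.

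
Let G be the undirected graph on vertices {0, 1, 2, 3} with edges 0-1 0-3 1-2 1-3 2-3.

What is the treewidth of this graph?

A width-2 tree decomposition is:
Bags: B1 = {0, 1, 3}  B2 = {1, 2, 3}
Tree: B1–B2
The largest bag has 3 vertices, giving width 2; this decomposition certifies tw(G) ≤ 2. For the lower bound, the 3 vertices {0, 1, 3} are pairwise adjacent, and any tree decomposition puts a clique entirely inside one bag — forcing width ≥ 2. The upper and lower bounds meet at 2, so that is the treewidth.

2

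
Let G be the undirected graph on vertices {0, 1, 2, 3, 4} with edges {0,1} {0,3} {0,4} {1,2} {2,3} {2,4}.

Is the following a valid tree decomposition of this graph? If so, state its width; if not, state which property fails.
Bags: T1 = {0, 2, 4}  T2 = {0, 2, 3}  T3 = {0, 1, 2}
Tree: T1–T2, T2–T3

Yes; width 2.

Vertex coverage: the bags together contain {0, 1, 2, 3, 4}, the full vertex set. Edge coverage: each edge of G has both endpoints in at least one bag. Running intersection: for every vertex, the bags containing it form a connected subtree. All three properties hold, so this is a valid tree decomposition of width max|bag| − 1 = 2, and hence tw(G) ≤ 2.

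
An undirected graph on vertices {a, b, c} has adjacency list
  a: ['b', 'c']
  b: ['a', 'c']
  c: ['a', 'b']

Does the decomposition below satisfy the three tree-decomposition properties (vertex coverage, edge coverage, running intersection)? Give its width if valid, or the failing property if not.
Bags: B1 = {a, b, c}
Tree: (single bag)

Vertex coverage: the bags together contain {a, b, c}, the full vertex set. Edge coverage: each edge of G has both endpoints in at least one bag. Running intersection: for every vertex, the bags containing it form a connected subtree. All three properties hold, so this is a valid tree decomposition of width max|bag| − 1 = 2, and hence tw(G) ≤ 2.

Yes; width 2.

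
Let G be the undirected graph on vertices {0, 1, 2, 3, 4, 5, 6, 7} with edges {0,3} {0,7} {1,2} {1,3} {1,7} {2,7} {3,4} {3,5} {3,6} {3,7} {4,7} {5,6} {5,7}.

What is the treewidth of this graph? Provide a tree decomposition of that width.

Treewidth 2.
Bags: B1 = {3, 5, 7}  B2 = {1, 3, 7}  B3 = {3, 5, 6}  B4 = {1, 2, 7}  B5 = {0, 3, 7}  B6 = {3, 4, 7}
Tree: B1–B2, B1–B3, B2–B4, B2–B5, B1–B6

Each bag holds 3 vertices, so the decomposition has width 2, which upper-bounds the treewidth. On the other hand G contains the 3-clique {1, 2, 7}. A clique must lie in a single bag of any decomposition, so no decomposition can have width below 2. The upper and lower bounds meet at 2, so that is the treewidth.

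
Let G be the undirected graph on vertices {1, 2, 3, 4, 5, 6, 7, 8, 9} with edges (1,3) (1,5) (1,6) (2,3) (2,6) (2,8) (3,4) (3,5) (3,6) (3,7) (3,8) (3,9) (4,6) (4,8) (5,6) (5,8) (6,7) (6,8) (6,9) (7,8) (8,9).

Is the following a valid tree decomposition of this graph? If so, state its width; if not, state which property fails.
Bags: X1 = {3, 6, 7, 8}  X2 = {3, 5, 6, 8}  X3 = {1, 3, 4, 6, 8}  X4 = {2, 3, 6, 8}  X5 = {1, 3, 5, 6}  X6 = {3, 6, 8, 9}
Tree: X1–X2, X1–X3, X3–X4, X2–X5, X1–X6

A tree decomposition must satisfy three properties: every vertex lies in some bag; for every edge, both endpoints lie together in some bag; and for every vertex, the bags containing it form a connected subtree. Here bags containing vertex 1 are not connected in the tree, so the decomposition is invalid.

No — bags containing vertex 1 are not connected in the tree.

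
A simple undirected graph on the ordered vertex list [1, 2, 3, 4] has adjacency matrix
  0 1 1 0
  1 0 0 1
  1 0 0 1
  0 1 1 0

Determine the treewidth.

2

A width-2 tree decomposition is:
Bags: B1 = {1, 2, 4}  B2 = {1, 3, 4}
Tree: B1–B2
Each bag holds 3 vertices, so the decomposition has width 2, which upper-bounds the treewidth. For the lower bound, G contains the cycle 4–2–1–3–4, so G is not a forest; only forests have treewidth ≤ 1, hence tw(G) ≥ 2. Therefore the treewidth is 2.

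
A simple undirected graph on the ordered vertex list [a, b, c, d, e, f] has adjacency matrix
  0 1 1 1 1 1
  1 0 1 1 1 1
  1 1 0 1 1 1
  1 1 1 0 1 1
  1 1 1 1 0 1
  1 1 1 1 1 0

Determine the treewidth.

5

A width-5 tree decomposition is:
Bags: B1 = {a, b, c, d, e, f}
Tree: (single bag)
A single bag containing all 6 vertices is trivially a valid decomposition of width 5. Conversely, {a, b, c, d, e, f} is a clique of size 6, and the vertices of any clique must share a bag in every tree decomposition; so some bag has ≥ 6 vertices and tw(G) ≥ 5. Hence tw(G) = 5 exactly.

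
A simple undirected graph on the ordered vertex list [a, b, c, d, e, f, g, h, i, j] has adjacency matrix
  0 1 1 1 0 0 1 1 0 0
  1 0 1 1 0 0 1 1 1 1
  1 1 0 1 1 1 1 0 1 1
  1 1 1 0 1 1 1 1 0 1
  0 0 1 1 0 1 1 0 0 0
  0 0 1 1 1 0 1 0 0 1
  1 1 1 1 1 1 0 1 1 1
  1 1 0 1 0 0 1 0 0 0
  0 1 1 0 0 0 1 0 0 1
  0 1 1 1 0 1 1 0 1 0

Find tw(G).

4

A width-4 tree decomposition is:
Bags: B1 = {c, d, f, g, j}  B2 = {b, c, d, g, j}  B3 = {c, d, e, f, g}  B4 = {a, b, c, d, g}  B5 = {b, c, g, i, j}  B6 = {a, b, d, g, h}
Tree: B1–B2, B1–B3, B2–B4, B2–B5, B4–B6
Each bag holds 5 vertices, so the decomposition has width 4, which upper-bounds the treewidth. For the lower bound, the 5 vertices {a, b, d, g, h} are pairwise adjacent, and any tree decomposition puts a clique entirely inside one bag — forcing width ≥ 4. The upper and lower bounds meet at 4, so that is the treewidth.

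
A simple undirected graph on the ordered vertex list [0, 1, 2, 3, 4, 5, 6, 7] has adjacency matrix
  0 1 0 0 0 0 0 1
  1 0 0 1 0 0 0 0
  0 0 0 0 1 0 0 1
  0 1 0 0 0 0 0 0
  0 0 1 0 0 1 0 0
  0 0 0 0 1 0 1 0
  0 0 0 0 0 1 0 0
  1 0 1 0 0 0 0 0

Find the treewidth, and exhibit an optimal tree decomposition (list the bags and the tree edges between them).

Treewidth 1.
Bags: B1 = {5, 6}  B2 = {4, 5}  B3 = {2, 4}  B4 = {2, 7}  B5 = {0, 7}  B6 = {0, 1}  B7 = {1, 3}
Tree: B1–B2, B2–B3, B3–B4, B4–B5, B5–B6, B6–B7

Every bag has size at most 2, so the width is 2 − 1 = 1 and tw(G) ≤ 1. G has an edge, so its treewidth is at least 1. Therefore the treewidth is 1.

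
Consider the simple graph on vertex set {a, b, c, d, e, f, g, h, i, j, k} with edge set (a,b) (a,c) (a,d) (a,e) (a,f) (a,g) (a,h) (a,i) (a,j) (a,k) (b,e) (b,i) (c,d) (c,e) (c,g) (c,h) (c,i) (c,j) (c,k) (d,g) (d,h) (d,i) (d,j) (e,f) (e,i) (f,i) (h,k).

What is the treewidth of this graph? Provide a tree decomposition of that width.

The largest bag has 4 vertices, giving width 3; this decomposition certifies tw(G) ≤ 3. On the other hand G contains the 4-clique {a, c, d, g}. A clique must lie in a single bag of any decomposition, so no decomposition can have width below 3. The upper and lower bounds meet at 3, so that is the treewidth.

Treewidth 3.
One optimal decomposition is:
Bags: B1 = {a, c, d, h}  B2 = {a, c, d, i}  B3 = {a, c, h, k}  B4 = {a, c, d, g}  B5 = {a, c, d, j}  B6 = {a, c, e, i}  B7 = {a, e, f, i}  B8 = {a, b, e, i}
Tree: B1–B2, B1–B3, B1–B4, B4–B5, B2–B6, B6–B7, B7–B8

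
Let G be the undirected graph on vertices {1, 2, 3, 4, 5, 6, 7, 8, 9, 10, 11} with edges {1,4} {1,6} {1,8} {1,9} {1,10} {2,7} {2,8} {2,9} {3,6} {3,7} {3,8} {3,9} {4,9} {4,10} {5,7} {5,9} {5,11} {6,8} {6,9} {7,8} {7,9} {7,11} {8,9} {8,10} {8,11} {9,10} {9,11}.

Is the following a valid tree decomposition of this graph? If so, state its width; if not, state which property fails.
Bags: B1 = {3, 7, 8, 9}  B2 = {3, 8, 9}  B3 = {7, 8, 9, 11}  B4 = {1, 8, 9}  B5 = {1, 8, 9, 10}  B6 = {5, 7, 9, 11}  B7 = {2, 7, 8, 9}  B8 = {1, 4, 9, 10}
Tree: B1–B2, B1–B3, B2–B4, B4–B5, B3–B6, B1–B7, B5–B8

No — vertex 6 appears in no bag.

A tree decomposition must satisfy three properties: every vertex lies in some bag; for every edge, both endpoints lie together in some bag; and for every vertex, the bags containing it form a connected subtree. Here vertex 6 appears in no bag, so the decomposition is invalid.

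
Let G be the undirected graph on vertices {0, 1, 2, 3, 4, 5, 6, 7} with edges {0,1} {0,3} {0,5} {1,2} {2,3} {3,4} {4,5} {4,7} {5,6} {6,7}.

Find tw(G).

A width-2 tree decomposition is:
Bags: B1 = {0, 1, 2}  B2 = {0, 2, 3}  B3 = {0, 3, 5}  B4 = {3, 4, 5}  B5 = {4, 5, 6}  B6 = {4, 6, 7}
Tree: B1–B2, B2–B3, B3–B4, B4–B5, B5–B6
Every bag has size at most 3, so the width is 3 − 1 = 2 and tw(G) ≤ 2. For the lower bound, G contains the cycle 1–2–3–0–1, so G is not a forest; only forests have treewidth ≤ 1, hence tw(G) ≥ 2. Therefore the treewidth is 2.

2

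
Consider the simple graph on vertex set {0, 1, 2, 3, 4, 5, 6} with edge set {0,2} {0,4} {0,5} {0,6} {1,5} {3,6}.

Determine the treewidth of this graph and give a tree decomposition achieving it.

Every bag has size at most 2, so the width is 2 − 1 = 1 and tw(G) ≤ 1. Since G has at least one edge (e.g. 6–3), it is not an edgeless graph, so tw(G) ≥ 1. Therefore the treewidth is 1.

Treewidth 1.
Bags: B1 = {3, 6}  B2 = {0, 6}  B3 = {0, 5}  B4 = {1, 5}  B5 = {0, 4}  B6 = {0, 2}
Tree: B1–B2, B2–B3, B3–B4, B2–B5, B5–B6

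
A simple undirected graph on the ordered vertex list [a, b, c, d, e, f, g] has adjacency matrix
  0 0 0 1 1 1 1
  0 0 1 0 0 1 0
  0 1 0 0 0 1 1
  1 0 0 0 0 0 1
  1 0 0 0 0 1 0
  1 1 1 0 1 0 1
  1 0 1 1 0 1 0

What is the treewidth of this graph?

A width-2 tree decomposition is:
Bags: B1 = {a, f, g}  B2 = {a, e, f}  B3 = {c, f, g}  B4 = {b, c, f}  B5 = {a, d, g}
Tree: B1–B2, B1–B3, B3–B4, B1–B5
Every bag has size at most 3, so the width is 3 − 1 = 2 and tw(G) ≤ 2. On the other hand G contains the 3-clique {a, d, g}. A clique must lie in a single bag of any decomposition, so no decomposition can have width below 2. The upper and lower bounds meet at 2, so that is the treewidth.

2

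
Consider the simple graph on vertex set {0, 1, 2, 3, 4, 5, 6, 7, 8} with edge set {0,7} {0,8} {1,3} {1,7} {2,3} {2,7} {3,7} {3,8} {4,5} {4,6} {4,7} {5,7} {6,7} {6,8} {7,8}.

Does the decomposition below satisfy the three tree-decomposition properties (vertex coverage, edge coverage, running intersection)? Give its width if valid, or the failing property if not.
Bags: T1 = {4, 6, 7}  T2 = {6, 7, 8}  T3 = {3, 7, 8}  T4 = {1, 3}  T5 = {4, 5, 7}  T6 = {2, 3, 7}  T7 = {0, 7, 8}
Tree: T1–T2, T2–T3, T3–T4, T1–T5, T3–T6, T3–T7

A tree decomposition must satisfy three properties: every vertex lies in some bag; for every edge, both endpoints lie together in some bag; and for every vertex, the bags containing it form a connected subtree. Here edge (7,1) lies in no bag, so the decomposition is invalid.

No — edge (7,1) lies in no bag.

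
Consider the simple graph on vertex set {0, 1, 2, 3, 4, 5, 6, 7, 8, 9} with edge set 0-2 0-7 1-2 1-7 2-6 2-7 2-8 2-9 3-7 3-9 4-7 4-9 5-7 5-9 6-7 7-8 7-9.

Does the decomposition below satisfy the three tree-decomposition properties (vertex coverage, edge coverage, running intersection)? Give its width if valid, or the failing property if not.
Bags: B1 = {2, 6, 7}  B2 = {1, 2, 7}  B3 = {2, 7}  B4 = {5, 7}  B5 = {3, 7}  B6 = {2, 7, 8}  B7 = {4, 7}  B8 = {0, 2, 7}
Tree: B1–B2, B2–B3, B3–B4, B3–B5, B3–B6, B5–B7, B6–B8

A tree decomposition must satisfy three properties: every vertex lies in some bag; for every edge, both endpoints lie together in some bag; and for every vertex, the bags containing it form a connected subtree. Here vertex 9 appears in no bag, so the decomposition is invalid.

No — vertex 9 appears in no bag.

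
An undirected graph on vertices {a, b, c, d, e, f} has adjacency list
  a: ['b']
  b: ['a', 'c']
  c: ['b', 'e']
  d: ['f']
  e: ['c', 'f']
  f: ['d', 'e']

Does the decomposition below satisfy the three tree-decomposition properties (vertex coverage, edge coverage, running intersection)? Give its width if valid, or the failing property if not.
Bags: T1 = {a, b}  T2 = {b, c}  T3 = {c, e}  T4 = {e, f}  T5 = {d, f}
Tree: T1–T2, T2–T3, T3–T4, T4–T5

Every vertex of G appears in some bag (union = {a, b, c, d, e, f}); every edge is covered by a bag; and for each vertex v the set of bags containing v is connected in the bag tree. The decomposition is therefore valid. The largest bag has 2 vertices, so the width is 1.

Yes; width 1.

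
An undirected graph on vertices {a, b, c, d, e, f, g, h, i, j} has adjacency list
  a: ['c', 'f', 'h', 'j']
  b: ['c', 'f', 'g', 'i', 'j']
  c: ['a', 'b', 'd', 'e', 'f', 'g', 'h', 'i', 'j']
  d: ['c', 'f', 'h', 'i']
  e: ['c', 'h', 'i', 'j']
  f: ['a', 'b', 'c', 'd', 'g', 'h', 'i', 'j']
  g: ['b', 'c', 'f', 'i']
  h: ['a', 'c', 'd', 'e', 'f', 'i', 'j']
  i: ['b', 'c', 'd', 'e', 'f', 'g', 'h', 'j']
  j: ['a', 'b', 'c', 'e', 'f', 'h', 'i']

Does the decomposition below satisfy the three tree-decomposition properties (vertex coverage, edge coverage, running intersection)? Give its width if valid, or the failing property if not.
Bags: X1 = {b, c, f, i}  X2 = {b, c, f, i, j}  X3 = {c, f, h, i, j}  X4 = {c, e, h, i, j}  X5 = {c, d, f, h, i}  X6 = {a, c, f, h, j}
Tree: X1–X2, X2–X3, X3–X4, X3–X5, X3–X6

A tree decomposition must satisfy three properties: every vertex lies in some bag; for every edge, both endpoints lie together in some bag; and for every vertex, the bags containing it form a connected subtree. Here vertex g appears in no bag, so the decomposition is invalid.

No — vertex g appears in no bag.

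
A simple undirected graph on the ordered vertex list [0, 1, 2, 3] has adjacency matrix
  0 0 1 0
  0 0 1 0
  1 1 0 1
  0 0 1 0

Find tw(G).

A width-1 tree decomposition is:
Bags: B1 = {1, 2}  B2 = {2, 3}  B3 = {0, 2}
Tree: B1–B2, B1–B3
Each bag holds 2 vertices, so the decomposition has width 1, which upper-bounds the treewidth. G has an edge, so its treewidth is at least 1. The upper and lower bounds meet at 1, so that is the treewidth.

1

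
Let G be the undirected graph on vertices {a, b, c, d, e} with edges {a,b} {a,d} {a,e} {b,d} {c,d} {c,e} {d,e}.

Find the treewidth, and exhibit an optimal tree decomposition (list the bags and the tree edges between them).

Each bag holds 3 vertices, so the decomposition has width 2, which upper-bounds the treewidth. On the other hand G contains the 3-clique {c, d, e}. A clique must lie in a single bag of any decomposition, so no decomposition can have width below 2. Therefore the treewidth is 2.

Treewidth 2.
One such decomposition:
Bags: B1 = {a, d, e}  B2 = {a, b, d}  B3 = {c, d, e}
Tree: B1–B2, B1–B3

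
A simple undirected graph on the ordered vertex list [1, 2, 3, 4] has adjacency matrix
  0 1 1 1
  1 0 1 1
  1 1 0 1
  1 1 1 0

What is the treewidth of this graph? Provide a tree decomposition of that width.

Treewidth 3.
Bags: B1 = {1, 2, 3, 4}
Tree: (single bag)

With just one bag of size 4, the width is 4 − 1 = 3, so tw(G) ≤ 3. Conversely, {1, 2, 3, 4} is a clique of size 4, and the vertices of any clique must share a bag in every tree decomposition; so some bag has ≥ 4 vertices and tw(G) ≥ 3. Combining the bounds, tw(G) = 3.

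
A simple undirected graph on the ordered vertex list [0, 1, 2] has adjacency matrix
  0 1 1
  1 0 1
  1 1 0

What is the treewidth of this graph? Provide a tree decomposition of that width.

Treewidth 2.
Bags: B1 = {0, 1, 2}
Tree: (single bag)

A single bag containing all 3 vertices is trivially a valid decomposition of width 2. Conversely, {0, 1, 2} is a clique of size 3, and the vertices of any clique must share a bag in every tree decomposition; so some bag has ≥ 3 vertices and tw(G) ≥ 2. Hence tw(G) = 2 exactly.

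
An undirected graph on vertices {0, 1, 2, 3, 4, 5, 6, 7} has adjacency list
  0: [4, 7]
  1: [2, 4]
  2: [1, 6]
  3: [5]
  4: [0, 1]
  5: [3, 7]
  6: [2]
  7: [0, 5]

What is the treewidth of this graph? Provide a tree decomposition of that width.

Treewidth 1.
Bags: B1 = {2, 6}  B2 = {1, 2}  B3 = {1, 4}  B4 = {0, 4}  B5 = {0, 7}  B6 = {5, 7}  B7 = {3, 5}
Tree: B1–B2, B2–B3, B3–B4, B4–B5, B5–B6, B6–B7

Every bag has size at most 2, so the width is 2 − 1 = 1 and tw(G) ≤ 1. Since G has at least one edge (e.g. 6–2), it is not an edgeless graph, so tw(G) ≥ 1. Therefore the treewidth is 1.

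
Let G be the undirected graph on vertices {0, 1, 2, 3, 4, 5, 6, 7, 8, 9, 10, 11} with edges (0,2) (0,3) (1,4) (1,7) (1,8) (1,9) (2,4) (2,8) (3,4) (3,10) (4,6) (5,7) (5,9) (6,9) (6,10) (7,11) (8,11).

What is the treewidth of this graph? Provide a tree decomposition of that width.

Every bag has size at most 4, so the width is 4 − 1 = 3 and tw(G) ≤ 3. For the lower bound: the 4 vertex sets {0,3,10}, {2}, {4}, {1,6,8,9} are disjoint, each induces a connected subgraph, and every pair is joined by at least one edge of G. Contracting each set to a single vertex therefore yields K_{4} as a minor, and since treewidth is minor-monotone, tw(G) ≥ tw(K_{4}) = 3. Combining the bounds, tw(G) = 3.

Treewidth 3.
Bags: B1 = {0, 2, 3, 10}  B2 = {2, 3, 4, 10}  B3 = {2, 4, 6, 10}  B4 = {2, 4, 6, 8}  B5 = {1, 4, 6, 8}  B6 = {1, 6, 8, 9}  B7 = {1, 8, 9, 11}  B8 = {1, 7, 9, 11}  B9 = {5, 7, 9, 11}
Tree: B1–B2, B2–B3, B3–B4, B4–B5, B5–B6, B6–B7, B7–B8, B8–B9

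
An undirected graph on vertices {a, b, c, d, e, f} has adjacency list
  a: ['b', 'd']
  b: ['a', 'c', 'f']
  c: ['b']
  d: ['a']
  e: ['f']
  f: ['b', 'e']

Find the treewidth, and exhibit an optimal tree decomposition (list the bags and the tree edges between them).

Treewidth 1.
One such decomposition:
Bags: B1 = {a, d}  B2 = {a, b}  B3 = {b, f}  B4 = {b, c}  B5 = {e, f}
Tree: B1–B2, B2–B3, B3–B4, B3–B5

The largest bag has 2 vertices, giving width 1; this decomposition certifies tw(G) ≤ 1. Since G has at least one edge (e.g. d–a), it is not an edgeless graph, so tw(G) ≥ 1. The upper and lower bounds meet at 1, so that is the treewidth.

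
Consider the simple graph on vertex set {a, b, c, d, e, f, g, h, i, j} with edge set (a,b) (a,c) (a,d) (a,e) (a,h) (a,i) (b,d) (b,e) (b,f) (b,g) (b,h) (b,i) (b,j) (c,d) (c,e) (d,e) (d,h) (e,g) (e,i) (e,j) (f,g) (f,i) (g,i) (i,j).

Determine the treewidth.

A width-3 tree decomposition is:
Bags: B1 = {a, b, d, e}  B2 = {a, b, e, i}  B3 = {b, e, g, i}  B4 = {a, c, d, e}  B5 = {b, f, g, i}  B6 = {b, e, i, j}  B7 = {a, b, d, h}
Tree: B1–B2, B2–B3, B1–B4, B3–B5, B3–B6, B1–B7
Every bag has size at most 4, so the width is 4 − 1 = 3 and tw(G) ≤ 3. For the lower bound, the 4 vertices {a, c, d, e} are pairwise adjacent, and any tree decomposition puts a clique entirely inside one bag — forcing width ≥ 3. Combining the bounds, tw(G) = 3.

3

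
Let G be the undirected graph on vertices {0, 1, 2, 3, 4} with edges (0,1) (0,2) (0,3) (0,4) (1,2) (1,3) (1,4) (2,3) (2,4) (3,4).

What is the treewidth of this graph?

4

A width-4 tree decomposition is:
Bags: B1 = {0, 1, 2, 3, 4}
Tree: (single bag)
A single bag containing all 5 vertices is trivially a valid decomposition of width 4. For the lower bound, the 5 vertices {0, 1, 2, 3, 4} are pairwise adjacent, and any tree decomposition puts a clique entirely inside one bag — forcing width ≥ 4. Therefore the treewidth is 4.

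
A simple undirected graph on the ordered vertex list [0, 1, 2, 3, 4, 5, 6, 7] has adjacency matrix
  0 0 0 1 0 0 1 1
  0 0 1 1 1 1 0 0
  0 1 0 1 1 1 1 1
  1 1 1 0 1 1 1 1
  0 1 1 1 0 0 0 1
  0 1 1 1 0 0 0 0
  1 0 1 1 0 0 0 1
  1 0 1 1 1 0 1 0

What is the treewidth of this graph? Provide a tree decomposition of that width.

The largest bag has 4 vertices, giving width 3; this decomposition certifies tw(G) ≤ 3. For the lower bound, the 4 vertices {0, 3, 6, 7} are pairwise adjacent, and any tree decomposition puts a clique entirely inside one bag — forcing width ≥ 3. The upper and lower bounds meet at 3, so that is the treewidth.

Treewidth 3.
One such decomposition:
Bags: B1 = {2, 3, 4, 7}  B2 = {1, 2, 3, 4}  B3 = {1, 2, 3, 5}  B4 = {2, 3, 6, 7}  B5 = {0, 3, 6, 7}
Tree: B1–B2, B2–B3, B1–B4, B4–B5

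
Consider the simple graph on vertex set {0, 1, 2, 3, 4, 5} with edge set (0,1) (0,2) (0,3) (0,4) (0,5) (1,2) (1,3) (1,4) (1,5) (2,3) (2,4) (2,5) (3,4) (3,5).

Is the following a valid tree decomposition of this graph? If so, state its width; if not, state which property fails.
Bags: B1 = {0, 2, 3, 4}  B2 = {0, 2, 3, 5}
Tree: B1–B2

A tree decomposition must satisfy three properties: every vertex lies in some bag; for every edge, both endpoints lie together in some bag; and for every vertex, the bags containing it form a connected subtree. Here vertex 1 appears in no bag, so the decomposition is invalid.

No — vertex 1 appears in no bag.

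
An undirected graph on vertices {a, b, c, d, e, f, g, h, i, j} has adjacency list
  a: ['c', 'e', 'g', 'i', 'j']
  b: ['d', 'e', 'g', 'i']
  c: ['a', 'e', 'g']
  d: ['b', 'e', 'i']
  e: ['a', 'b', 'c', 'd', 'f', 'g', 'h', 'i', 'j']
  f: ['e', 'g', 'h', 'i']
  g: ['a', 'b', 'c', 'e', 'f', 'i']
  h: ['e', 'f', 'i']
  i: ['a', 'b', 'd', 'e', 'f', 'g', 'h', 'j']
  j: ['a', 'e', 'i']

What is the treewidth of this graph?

3

A width-3 tree decomposition is:
Bags: B1 = {b, e, g, i}  B2 = {b, d, e, i}  B3 = {a, e, g, i}  B4 = {e, f, g, i}  B5 = {e, f, h, i}  B6 = {a, e, i, j}  B7 = {a, c, e, g}
Tree: B1–B2, B1–B3, B3–B4, B4–B5, B3–B6, B3–B7
Every bag has size at most 4, so the width is 4 − 1 = 3 and tw(G) ≤ 3. Conversely, {a, c, e, g} is a clique of size 4, and the vertices of any clique must share a bag in every tree decomposition; so some bag has ≥ 4 vertices and tw(G) ≥ 3. Hence tw(G) = 3 exactly.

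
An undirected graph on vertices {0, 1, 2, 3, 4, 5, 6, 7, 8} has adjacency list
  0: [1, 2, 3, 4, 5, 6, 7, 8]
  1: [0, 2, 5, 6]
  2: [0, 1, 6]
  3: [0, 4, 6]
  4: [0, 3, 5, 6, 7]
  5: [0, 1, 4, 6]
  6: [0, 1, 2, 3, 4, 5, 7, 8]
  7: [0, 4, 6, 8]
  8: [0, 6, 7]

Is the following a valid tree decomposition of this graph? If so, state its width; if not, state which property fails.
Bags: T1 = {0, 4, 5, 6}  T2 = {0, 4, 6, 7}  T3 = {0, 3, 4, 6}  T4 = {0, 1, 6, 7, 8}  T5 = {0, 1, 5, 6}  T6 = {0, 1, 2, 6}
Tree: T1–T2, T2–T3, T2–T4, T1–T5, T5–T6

No — bags containing vertex 1 are not connected in the tree.

A tree decomposition must satisfy three properties: every vertex lies in some bag; for every edge, both endpoints lie together in some bag; and for every vertex, the bags containing it form a connected subtree. Here bags containing vertex 1 are not connected in the tree, so the decomposition is invalid.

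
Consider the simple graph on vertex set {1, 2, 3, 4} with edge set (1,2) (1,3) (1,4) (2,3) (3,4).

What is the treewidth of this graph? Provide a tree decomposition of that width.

Treewidth 2.
One optimal decomposition is:
Bags: B1 = {1, 3, 4}  B2 = {1, 2, 3}
Tree: B1–B2

The largest bag has 3 vertices, giving width 2; this decomposition certifies tw(G) ≤ 2. For the lower bound, the 3 vertices {1, 2, 3} are pairwise adjacent, and any tree decomposition puts a clique entirely inside one bag — forcing width ≥ 2. Combining the bounds, tw(G) = 2.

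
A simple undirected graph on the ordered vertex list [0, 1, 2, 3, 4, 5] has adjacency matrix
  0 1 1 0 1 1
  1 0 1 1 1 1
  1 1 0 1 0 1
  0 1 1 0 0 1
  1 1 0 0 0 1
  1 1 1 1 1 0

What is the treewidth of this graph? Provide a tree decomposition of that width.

The largest bag has 4 vertices, giving width 3; this decomposition certifies tw(G) ≤ 3. On the other hand G contains the 4-clique {0, 1, 2, 5}. A clique must lie in a single bag of any decomposition, so no decomposition can have width below 3. The upper and lower bounds meet at 3, so that is the treewidth.

Treewidth 3.
Bags: B1 = {0, 1, 2, 5}  B2 = {1, 2, 3, 5}  B3 = {0, 1, 4, 5}
Tree: B1–B2, B1–B3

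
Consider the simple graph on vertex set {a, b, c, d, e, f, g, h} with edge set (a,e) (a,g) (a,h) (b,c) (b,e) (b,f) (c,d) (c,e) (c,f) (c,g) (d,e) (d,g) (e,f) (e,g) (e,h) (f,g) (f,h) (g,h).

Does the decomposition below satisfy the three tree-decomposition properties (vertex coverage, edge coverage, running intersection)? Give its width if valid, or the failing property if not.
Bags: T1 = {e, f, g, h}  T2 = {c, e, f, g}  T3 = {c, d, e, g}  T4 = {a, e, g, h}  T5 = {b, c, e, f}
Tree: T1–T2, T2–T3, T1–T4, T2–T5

Vertex coverage: the bags together contain {a, b, c, d, e, f, g, h}, the full vertex set. Edge coverage: each edge of G has both endpoints in at least one bag. Running intersection: for every vertex, the bags containing it form a connected subtree. All three properties hold, so this is a valid tree decomposition of width max|bag| − 1 = 3, and hence tw(G) ≤ 3.

Yes; width 3.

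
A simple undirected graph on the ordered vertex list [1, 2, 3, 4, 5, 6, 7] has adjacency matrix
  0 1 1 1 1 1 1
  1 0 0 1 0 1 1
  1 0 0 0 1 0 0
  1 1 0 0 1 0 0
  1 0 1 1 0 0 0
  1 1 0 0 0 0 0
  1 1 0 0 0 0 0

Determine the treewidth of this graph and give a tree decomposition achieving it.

Every bag has size at most 3, so the width is 3 − 1 = 2 and tw(G) ≤ 2. Conversely, {1, 2, 4} is a clique of size 3, and the vertices of any clique must share a bag in every tree decomposition; so some bag has ≥ 3 vertices and tw(G) ≥ 2. Combining the bounds, tw(G) = 2.

Treewidth 2.
One such decomposition:
Bags: B1 = {1, 4, 5}  B2 = {1, 3, 5}  B3 = {1, 2, 4}  B4 = {1, 2, 6}  B5 = {1, 2, 7}
Tree: B1–B2, B1–B3, B3–B4, B3–B5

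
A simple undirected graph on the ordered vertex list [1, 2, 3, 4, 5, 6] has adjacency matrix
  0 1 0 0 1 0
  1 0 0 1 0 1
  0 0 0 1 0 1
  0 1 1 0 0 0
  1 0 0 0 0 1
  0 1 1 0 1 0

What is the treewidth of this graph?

A width-2 tree decomposition is:
Bags: B1 = {1, 2, 5}  B2 = {2, 5, 6}  B3 = {2, 4, 6}  B4 = {3, 4, 6}
Tree: B1–B2, B2–B3, B3–B4
Each bag holds 3 vertices, so the decomposition has width 2, which upper-bounds the treewidth. For the lower bound, G contains the cycle 1–5–6–2–1, so G is not a forest; only forests have treewidth ≤ 1, hence tw(G) ≥ 2. Combining the bounds, tw(G) = 2.

2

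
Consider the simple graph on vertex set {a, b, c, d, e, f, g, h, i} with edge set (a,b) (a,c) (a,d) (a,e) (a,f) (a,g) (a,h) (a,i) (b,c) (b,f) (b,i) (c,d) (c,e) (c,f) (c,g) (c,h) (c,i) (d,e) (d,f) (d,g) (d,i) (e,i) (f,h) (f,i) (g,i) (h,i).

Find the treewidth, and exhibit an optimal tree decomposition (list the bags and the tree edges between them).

Treewidth 4.
One optimal decomposition is:
Bags: B1 = {a, c, d, f, i}  B2 = {a, b, c, f, i}  B3 = {a, c, d, e, i}  B4 = {a, c, f, h, i}  B5 = {a, c, d, g, i}
Tree: B1–B2, B1–B3, B2–B4, B3–B5

Every bag has size at most 5, so the width is 5 − 1 = 4 and tw(G) ≤ 4. Conversely, {a, c, d, g, i} is a clique of size 5, and the vertices of any clique must share a bag in every tree decomposition; so some bag has ≥ 5 vertices and tw(G) ≥ 4. The upper and lower bounds meet at 4, so that is the treewidth.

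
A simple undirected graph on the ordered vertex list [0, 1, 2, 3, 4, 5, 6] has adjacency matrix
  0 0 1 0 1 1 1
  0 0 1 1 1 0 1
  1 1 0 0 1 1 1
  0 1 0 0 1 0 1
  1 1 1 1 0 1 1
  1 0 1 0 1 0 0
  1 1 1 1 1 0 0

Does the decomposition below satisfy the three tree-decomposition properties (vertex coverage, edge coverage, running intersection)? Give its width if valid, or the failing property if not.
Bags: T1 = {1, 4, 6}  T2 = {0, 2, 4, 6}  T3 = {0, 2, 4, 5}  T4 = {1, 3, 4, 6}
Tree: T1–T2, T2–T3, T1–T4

No — edge (2,1) lies in no bag.

A tree decomposition must satisfy three properties: every vertex lies in some bag; for every edge, both endpoints lie together in some bag; and for every vertex, the bags containing it form a connected subtree. Here edge (2,1) lies in no bag, so the decomposition is invalid.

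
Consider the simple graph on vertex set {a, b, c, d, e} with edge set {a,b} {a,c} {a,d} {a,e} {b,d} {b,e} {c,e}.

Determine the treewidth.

A width-2 tree decomposition is:
Bags: B1 = {a, c, e}  B2 = {a, b, e}  B3 = {a, b, d}
Tree: B1–B2, B2–B3
The largest bag has 3 vertices, giving width 2; this decomposition certifies tw(G) ≤ 2. For the lower bound, the 3 vertices {a, b, d} are pairwise adjacent, and any tree decomposition puts a clique entirely inside one bag — forcing width ≥ 2. The upper and lower bounds meet at 2, so that is the treewidth.

2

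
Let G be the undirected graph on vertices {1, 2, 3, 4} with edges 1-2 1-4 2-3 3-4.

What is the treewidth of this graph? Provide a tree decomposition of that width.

The largest bag has 3 vertices, giving width 2; this decomposition certifies tw(G) ≤ 2. For the lower bound, G contains the cycle 4–1–2–3–4, so G is not a forest; only forests have treewidth ≤ 1, hence tw(G) ≥ 2. Therefore the treewidth is 2.

Treewidth 2.
Bags: B1 = {1, 2, 4}  B2 = {2, 3, 4}
Tree: B1–B2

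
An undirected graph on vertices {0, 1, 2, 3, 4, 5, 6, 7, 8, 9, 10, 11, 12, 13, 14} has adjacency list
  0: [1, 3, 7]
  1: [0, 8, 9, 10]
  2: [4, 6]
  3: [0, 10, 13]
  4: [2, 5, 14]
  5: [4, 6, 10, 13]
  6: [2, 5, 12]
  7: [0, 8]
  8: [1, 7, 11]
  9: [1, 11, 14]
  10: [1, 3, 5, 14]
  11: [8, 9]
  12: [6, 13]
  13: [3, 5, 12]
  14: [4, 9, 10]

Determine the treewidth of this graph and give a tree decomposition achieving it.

Treewidth 3.
One such decomposition:
Bags: B1 = {2, 4, 6, 12}  B2 = {4, 5, 6, 12}  B3 = {4, 5, 12, 13}  B4 = {4, 5, 13, 14}  B5 = {5, 10, 13, 14}  B6 = {3, 10, 13, 14}  B7 = {3, 9, 10, 14}  B8 = {1, 3, 9, 10}  B9 = {0, 1, 3, 9}  B10 = {0, 1, 9, 11}  B11 = {0, 1, 8, 11}  B12 = {0, 7, 8, 11}
Tree: B1–B2, B2–B3, B3–B4, B4–B5, B5–B6, B6–B7, B7–B8, B8–B9, B9–B10, B10–B11, B11–B12

The largest bag has 4 vertices, giving width 3; this decomposition certifies tw(G) ≤ 3. For the lower bound: the 4 vertex sets {2,6,12}, {4}, {5}, {3,10,13,14} are disjoint, each induces a connected subgraph, and every pair is joined by at least one edge of G. Contracting each set to a single vertex therefore yields K_{4} as a minor, and since treewidth is minor-monotone, tw(G) ≥ tw(K_{4}) = 3. Combining the bounds, tw(G) = 3.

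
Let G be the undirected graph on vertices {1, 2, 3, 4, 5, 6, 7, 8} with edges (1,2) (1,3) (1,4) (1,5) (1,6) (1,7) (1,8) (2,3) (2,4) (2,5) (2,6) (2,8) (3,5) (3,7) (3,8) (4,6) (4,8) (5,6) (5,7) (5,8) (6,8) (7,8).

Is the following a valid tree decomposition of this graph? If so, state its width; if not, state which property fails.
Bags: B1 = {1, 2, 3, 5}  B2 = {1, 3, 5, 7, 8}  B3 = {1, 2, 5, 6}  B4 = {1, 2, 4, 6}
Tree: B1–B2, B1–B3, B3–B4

A tree decomposition must satisfy three properties: every vertex lies in some bag; for every edge, both endpoints lie together in some bag; and for every vertex, the bags containing it form a connected subtree. Here edge (8,2) lies in no bag, so the decomposition is invalid.

No — edge (8,2) lies in no bag.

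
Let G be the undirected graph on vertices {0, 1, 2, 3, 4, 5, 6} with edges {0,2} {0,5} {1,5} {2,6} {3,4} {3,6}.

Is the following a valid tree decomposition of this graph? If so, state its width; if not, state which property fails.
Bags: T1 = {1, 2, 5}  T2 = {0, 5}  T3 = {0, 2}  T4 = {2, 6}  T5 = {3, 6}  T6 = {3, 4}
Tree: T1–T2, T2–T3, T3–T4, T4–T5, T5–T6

A tree decomposition must satisfy three properties: every vertex lies in some bag; for every edge, both endpoints lie together in some bag; and for every vertex, the bags containing it form a connected subtree. Here bags containing vertex 2 are not connected in the tree, so the decomposition is invalid.

No — bags containing vertex 2 are not connected in the tree.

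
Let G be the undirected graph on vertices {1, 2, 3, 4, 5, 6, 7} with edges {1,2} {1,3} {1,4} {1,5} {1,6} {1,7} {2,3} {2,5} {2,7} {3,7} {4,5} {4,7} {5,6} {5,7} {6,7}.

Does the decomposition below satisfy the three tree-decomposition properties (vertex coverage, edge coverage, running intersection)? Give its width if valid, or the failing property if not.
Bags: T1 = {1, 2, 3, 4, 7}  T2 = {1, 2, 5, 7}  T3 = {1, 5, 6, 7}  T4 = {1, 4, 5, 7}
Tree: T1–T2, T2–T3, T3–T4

No — bags containing vertex 4 are not connected in the tree.

A tree decomposition must satisfy three properties: every vertex lies in some bag; for every edge, both endpoints lie together in some bag; and for every vertex, the bags containing it form a connected subtree. Here bags containing vertex 4 are not connected in the tree, so the decomposition is invalid.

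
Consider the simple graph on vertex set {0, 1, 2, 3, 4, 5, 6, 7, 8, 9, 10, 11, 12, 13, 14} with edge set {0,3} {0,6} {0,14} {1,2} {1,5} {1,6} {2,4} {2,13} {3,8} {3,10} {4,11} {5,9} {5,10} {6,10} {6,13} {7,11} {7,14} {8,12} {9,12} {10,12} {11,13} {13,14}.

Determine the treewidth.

3

A width-3 tree decomposition is:
Bags: B1 = {3, 8, 9, 12}  B2 = {3, 9, 10, 12}  B3 = {3, 5, 9, 10}  B4 = {0, 3, 5, 10}  B5 = {0, 5, 6, 10}  B6 = {0, 1, 5, 6}  B7 = {0, 1, 6, 14}  B8 = {1, 6, 13, 14}  B9 = {1, 2, 13, 14}  B10 = {2, 7, 13, 14}  B11 = {2, 7, 11, 13}  B12 = {2, 4, 7, 11}
Tree: B1–B2, B2–B3, B3–B4, B4–B5, B5–B6, B6–B7, B7–B8, B8–B9, B9–B10, B10–B11, B11–B12
The largest bag has 4 vertices, giving width 3; this decomposition certifies tw(G) ≤ 3. For the lower bound: the 4 vertex sets {8,9,12}, {3}, {10}, {0,1,5,6} are disjoint, each induces a connected subgraph, and every pair is joined by at least one edge of G. Contracting each set to a single vertex therefore yields K_{4} as a minor, and since treewidth is minor-monotone, tw(G) ≥ tw(K_{4}) = 3. Hence tw(G) = 3 exactly.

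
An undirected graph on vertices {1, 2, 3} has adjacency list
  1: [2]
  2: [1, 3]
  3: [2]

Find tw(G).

A width-1 tree decomposition is:
Bags: B1 = {2, 3}  B2 = {1, 2}
Tree: B1–B2
Every bag has size at most 2, so the width is 2 − 1 = 1 and tw(G) ≤ 1. Any graph with an edge has treewidth ≥ 1, and G has the edge 2–3. The upper and lower bounds meet at 1, so that is the treewidth.

1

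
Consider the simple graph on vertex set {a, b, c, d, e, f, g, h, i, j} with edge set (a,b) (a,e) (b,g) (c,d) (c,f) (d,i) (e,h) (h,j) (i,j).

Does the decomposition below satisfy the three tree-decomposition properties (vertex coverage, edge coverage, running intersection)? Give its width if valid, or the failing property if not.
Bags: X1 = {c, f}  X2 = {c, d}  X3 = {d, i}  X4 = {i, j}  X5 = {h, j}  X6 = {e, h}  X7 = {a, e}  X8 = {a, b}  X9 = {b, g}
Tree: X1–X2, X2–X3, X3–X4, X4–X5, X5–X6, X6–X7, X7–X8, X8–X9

Every vertex of G appears in some bag (union = {a, b, c, d, e, f, g, h, i, j}); every edge is covered by a bag; and for each vertex v the set of bags containing v is connected in the bag tree. The decomposition is therefore valid. The largest bag has 2 vertices, so the width is 1.

Yes; width 1.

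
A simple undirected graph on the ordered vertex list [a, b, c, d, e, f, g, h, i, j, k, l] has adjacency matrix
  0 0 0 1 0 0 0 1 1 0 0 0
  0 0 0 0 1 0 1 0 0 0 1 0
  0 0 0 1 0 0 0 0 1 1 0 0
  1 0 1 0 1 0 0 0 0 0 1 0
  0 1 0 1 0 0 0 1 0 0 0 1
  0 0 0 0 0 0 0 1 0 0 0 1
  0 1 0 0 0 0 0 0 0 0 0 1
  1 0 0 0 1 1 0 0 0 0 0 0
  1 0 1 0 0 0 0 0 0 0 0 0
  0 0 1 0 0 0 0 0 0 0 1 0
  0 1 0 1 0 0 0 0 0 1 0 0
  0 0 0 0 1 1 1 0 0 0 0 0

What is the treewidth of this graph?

A width-3 tree decomposition is:
Bags: B1 = {b, f, g, l}  B2 = {b, e, f, l}  B3 = {b, e, f, h}  B4 = {b, e, h, k}  B5 = {d, e, h, k}  B6 = {a, d, h, k}  B7 = {a, d, j, k}  B8 = {a, c, d, j}  B9 = {a, c, i, j}
Tree: B1–B2, B2–B3, B3–B4, B4–B5, B5–B6, B6–B7, B7–B8, B8–B9
Every bag has size at most 4, so the width is 4 − 1 = 3 and tw(G) ≤ 3. For the lower bound: the 4 vertex sets {f,g,l}, {b}, {e}, {a,d,h,k} are disjoint, each induces a connected subgraph, and every pair is joined by at least one edge of G. Contracting each set to a single vertex therefore yields K_{4} as a minor, and since treewidth is minor-monotone, tw(G) ≥ tw(K_{4}) = 3. Hence tw(G) = 3 exactly.

3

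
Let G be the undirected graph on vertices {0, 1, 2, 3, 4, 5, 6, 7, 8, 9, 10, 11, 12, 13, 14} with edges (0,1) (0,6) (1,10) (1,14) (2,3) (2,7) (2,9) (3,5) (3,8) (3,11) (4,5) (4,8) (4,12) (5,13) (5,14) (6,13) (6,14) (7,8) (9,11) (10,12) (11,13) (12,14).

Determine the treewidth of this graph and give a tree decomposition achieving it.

Treewidth 3.
Bags: B1 = {2, 7, 8, 9}  B2 = {2, 3, 8, 9}  B3 = {3, 8, 9, 11}  B4 = {3, 4, 8, 11}  B5 = {3, 4, 5, 11}  B6 = {4, 5, 11, 13}  B7 = {4, 5, 12, 13}  B8 = {5, 12, 13, 14}  B9 = {6, 12, 13, 14}  B10 = {6, 10, 12, 14}  B11 = {1, 6, 10, 14}  B12 = {0, 1, 6, 10}
Tree: B1–B2, B2–B3, B3–B4, B4–B5, B5–B6, B6–B7, B7–B8, B8–B9, B9–B10, B10–B11, B11–B12

Every bag has size at most 4, so the width is 4 − 1 = 3 and tw(G) ≤ 3. For the lower bound: the 4 vertex sets {2,7,9}, {8}, {3}, {4,5,11,13} are disjoint, each induces a connected subgraph, and every pair is joined by at least one edge of G. Contracting each set to a single vertex therefore yields K_{4} as a minor, and since treewidth is minor-monotone, tw(G) ≥ tw(K_{4}) = 3. Therefore the treewidth is 3.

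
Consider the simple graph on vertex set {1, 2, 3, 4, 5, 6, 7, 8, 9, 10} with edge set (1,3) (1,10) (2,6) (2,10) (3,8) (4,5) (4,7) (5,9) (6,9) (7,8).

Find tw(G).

2

A width-2 tree decomposition is:
Bags: B1 = {2, 6, 10}  B2 = {6, 9, 10}  B3 = {5, 9, 10}  B4 = {4, 5, 10}  B5 = {4, 7, 10}  B6 = {7, 8, 10}  B7 = {3, 8, 10}  B8 = {1, 3, 10}
Tree: B1–B2, B2–B3, B3–B4, B4–B5, B5–B6, B6–B7, B7–B8
The largest bag has 3 vertices, giving width 2; this decomposition certifies tw(G) ≤ 2. Since 10–2–6–9–5–4–7–8–3–1–10 is a cycle in G, G is not acyclic. Forests are exactly the graphs of treewidth ≤ 1, so tw(G) ≥ 2. Combining the bounds, tw(G) = 2.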